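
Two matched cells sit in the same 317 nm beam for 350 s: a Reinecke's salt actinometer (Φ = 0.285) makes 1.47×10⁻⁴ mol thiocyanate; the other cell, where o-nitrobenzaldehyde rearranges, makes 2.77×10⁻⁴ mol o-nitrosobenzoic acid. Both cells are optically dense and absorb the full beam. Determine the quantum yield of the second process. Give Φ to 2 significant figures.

Φ = 0.54

Photons absorbed by the actinometer: 1.47×10⁻⁴ / 0.285 = 5.158×10⁻⁴ mol.
Φ(unknown) = 2.77×10⁻⁴ / 5.158×10⁻⁴ = 0.54.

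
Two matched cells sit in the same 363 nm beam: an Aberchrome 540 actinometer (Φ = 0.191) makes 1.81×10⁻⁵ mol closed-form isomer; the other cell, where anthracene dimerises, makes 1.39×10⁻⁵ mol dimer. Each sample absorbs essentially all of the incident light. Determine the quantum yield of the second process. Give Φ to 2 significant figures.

Photons absorbed by the actinometer: 1.81×10⁻⁵ / 0.191 = 9.476×10⁻⁵ mol.
Φ(unknown) = 1.39×10⁻⁵ / 9.476×10⁻⁵ = 0.15.

Φ = 0.15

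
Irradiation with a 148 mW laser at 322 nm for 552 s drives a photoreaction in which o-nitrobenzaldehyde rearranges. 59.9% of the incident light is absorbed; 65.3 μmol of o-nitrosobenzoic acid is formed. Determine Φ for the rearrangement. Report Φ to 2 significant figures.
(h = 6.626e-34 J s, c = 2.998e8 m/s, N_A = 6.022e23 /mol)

Φ = 0.50

Product: 65.3 μmol = 6.53e-5 mol.
Photon energy at 322 nm: hc/λ = (6.626e-34)(2.998e8)/(322e-9) = 6.169e-19 J.
Energy delivered: (148 mW)(552 s) = 81.70 J.
Photons incident: 81.70 / 6.169e-19 = 1.324e20, i.e. 1.324e20/6.022e23 = 2.199e-4 mol.
Photons absorbed: 0.599 × 2.199e-4 = 1.317e-4 mol.
Φ = 6.53e-5 mol / 1.317e-4 mol photons = 0.50.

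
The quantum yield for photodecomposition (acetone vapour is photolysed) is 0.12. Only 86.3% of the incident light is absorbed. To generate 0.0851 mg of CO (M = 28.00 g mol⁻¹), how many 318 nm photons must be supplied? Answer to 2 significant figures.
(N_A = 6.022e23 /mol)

Product: 0.0851 mg / 28.00 g mol⁻¹ = 3.039e-6 mol.
Photons that must be absorbed: 3.039e-6 / 0.12 = 2.533e-5 mol.
Incident photons needed: 2.533e-5 / 0.863 = 2.935e-5 mol.
Photon count: 2.935e-5 × 6.022e23 = 1.8e19.

1.8e19 photons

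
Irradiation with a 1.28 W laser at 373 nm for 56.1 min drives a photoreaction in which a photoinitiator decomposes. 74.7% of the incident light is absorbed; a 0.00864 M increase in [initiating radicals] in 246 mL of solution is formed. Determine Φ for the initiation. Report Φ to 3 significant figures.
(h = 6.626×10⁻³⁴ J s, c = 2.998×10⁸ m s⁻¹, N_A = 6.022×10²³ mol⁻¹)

Φ = 0.212

Product: (0.00864 M)(0.246 L) = 0.002125 mol.
Photon energy at 373 nm: hc/λ = (6.626×10⁻³⁴)(2.998×10⁸)/(373×10⁻⁹) = 5.326×10⁻¹⁹ J.
Energy delivered: (1.28 W)(3366 s) = 4308 J.
Photons incident: 4308 / 5.326×10⁻¹⁹ = 8.089×10²¹, i.e. 8.089×10²¹/6.022×10²³ = 0.01343 mol.
Photons absorbed: 0.747 × 0.01343 = 0.01003 mol.
Φ = 0.002125 mol / 0.01003 mol photons = 0.212.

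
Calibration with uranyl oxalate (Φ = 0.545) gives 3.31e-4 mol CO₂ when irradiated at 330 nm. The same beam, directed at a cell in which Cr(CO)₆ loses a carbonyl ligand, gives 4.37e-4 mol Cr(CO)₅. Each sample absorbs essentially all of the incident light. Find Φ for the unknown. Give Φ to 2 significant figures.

Photons absorbed by the actinometer: 3.31e-4 / 0.545 = 6.073e-4 mol.
Φ(unknown) = 4.37e-4 / 6.073e-4 = 0.72.

Φ = 0.72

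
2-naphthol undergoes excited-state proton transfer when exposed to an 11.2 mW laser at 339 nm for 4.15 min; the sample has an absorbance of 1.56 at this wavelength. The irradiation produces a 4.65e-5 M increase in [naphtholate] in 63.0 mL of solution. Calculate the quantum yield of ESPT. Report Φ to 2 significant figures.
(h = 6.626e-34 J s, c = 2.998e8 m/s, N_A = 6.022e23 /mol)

Product: (4.65e-5 M)(0.063 L) = 2.930e-6 mol.
Photon energy at 339 nm: hc/λ = (6.626e-34)(2.998e8)/(339e-9) = 5.860e-19 J.
Energy delivered: (11.2 mW)(249 s) = 2.789 J.
Photons incident: 2.789 / 5.860e-19 = 4.759e18, i.e. 4.759e18/6.022e23 = 7.903e-6 mol.
Fraction absorbed: 1 − 10^(−1.56) = 0.9725.
Photons absorbed: 0.9725 × 7.903e-6 = 7.686e-6 mol.
Φ = 2.930e-6 mol / 7.686e-6 mol photons = 0.38.

Φ = 0.38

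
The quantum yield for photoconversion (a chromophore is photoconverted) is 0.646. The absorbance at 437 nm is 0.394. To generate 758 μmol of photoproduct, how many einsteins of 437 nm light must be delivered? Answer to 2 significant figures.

Product: 758 μmol = 7.58e-4 mol.
Photons that must be absorbed: 7.58e-4 / 0.646 = 0.001173 mol.
Fraction absorbed: 1 − 10^(−0.394) = 0.5964.
Incident photons needed: 0.001173 / 0.5964 = 0.001967 mol.

0.0020 einstein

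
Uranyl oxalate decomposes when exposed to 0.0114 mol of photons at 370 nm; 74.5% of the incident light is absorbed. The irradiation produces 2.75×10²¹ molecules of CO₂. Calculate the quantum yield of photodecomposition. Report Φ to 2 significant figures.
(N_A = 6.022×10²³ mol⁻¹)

Product: 2.75×10²¹ / 6.022×10²³ = 0.004567 mol.
Photons absorbed: 0.745 × 0.0114 = 0.008493 mol.
Φ = 0.004567 mol / 0.008493 mol photons = 0.54.

Φ = 0.54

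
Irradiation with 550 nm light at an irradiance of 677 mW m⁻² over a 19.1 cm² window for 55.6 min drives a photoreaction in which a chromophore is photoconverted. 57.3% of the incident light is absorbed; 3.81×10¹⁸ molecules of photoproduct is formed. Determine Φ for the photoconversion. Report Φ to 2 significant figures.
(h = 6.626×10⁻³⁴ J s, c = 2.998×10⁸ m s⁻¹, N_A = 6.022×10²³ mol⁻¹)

Product: 3.81×10¹⁸ / 6.022×10²³ = 6.327×10⁻⁶ mol.
Photon energy at 550 nm: hc/λ = (6.626×10⁻³⁴)(2.998×10⁸)/(550×10⁻⁹) = 3.612×10⁻¹⁹ J.
Energy delivered: (677 mW m⁻²)(19.1×10⁻⁴ m²)(3336 s) = 4.314 J.
Photons incident: 4.314 / 3.612×10⁻¹⁹ = 1.194×10¹⁹, i.e. 1.194×10¹⁹/6.022×10²³ = 1.983×10⁻⁵ mol.
Photons absorbed: 0.573 × 1.983×10⁻⁵ = 1.136×10⁻⁵ mol.
Φ = 6.327×10⁻⁶ mol / 1.136×10⁻⁵ mol photons = 0.56.

Φ = 0.56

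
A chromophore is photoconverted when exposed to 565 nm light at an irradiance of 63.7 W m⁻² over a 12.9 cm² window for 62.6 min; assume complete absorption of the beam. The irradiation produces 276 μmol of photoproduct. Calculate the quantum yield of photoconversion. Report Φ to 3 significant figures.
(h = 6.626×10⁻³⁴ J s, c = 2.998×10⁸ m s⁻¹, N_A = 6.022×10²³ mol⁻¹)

Product: 276 μmol = 2.76×10⁻⁴ mol.
Photon energy at 565 nm: hc/λ = (6.626×10⁻³⁴)(2.998×10⁸)/(565×10⁻⁹) = 3.516×10⁻¹⁹ J.
Energy delivered: (63.7 W m⁻²)(12.9×10⁻⁴ m²)(3756 s) = 308.6 J.
Photons incident: 308.6 / 3.516×10⁻¹⁹ = 8.777×10²⁰, i.e. 8.777×10²⁰/6.022×10²³ = 0.001457 mol.
Φ = 2.76×10⁻⁴ mol / 0.001457 mol photons = 0.189.

Φ = 0.189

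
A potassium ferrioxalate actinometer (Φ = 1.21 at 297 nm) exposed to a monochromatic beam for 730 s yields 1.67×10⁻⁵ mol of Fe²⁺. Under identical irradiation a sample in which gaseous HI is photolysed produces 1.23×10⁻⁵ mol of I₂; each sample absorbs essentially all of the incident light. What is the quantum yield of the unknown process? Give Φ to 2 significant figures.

Φ = 0.89

Photons absorbed by the actinometer: 1.67×10⁻⁵ / 1.21 = 1.380×10⁻⁵ mol.
Φ(unknown) = 1.23×10⁻⁵ / 1.380×10⁻⁵ = 0.89.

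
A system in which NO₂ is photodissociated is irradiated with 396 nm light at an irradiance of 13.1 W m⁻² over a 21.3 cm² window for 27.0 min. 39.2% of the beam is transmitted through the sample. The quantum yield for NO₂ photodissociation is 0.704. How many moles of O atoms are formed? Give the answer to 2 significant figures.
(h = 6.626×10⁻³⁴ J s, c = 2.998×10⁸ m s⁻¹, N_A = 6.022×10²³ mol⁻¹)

Photon energy at 396 nm: hc/λ = (6.626×10⁻³⁴)(2.998×10⁸)/(396×10⁻⁹) = 5.016×10⁻¹⁹ J.
Energy delivered: (13.1 W m⁻²)(21.3×10⁻⁴ m²)(1620 s) = 45.20 J.
Photons incident: 45.20 / 5.016×10⁻¹⁹ = 9.011×10¹⁹, i.e. 9.011×10¹⁹/6.022×10²³ = 1.496×10⁻⁴ mol.
Fraction absorbed: 1 − 39.2/100 = 0.6080.
Photons absorbed: 0.6080 × 1.496×10⁻⁴ = 9.096×10⁻⁵ mol.
Product: Φ × n_abs = 0.704 × 9.096×10⁻⁵ = 6.404×10⁻⁵ mol.

6.4×10⁻⁵ mol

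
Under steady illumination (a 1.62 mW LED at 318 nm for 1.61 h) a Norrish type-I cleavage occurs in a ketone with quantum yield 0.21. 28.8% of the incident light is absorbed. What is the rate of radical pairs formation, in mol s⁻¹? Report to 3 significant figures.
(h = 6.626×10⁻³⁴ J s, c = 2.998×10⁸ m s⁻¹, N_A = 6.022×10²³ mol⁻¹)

Photon energy at 318 nm: hc/λ = (6.626×10⁻³⁴)(2.998×10⁸)/(318×10⁻⁹) = 6.247×10⁻¹⁹ J.
Energy delivered: (1.62 mW)(5796 s) = 9.390 J.
Photons incident: 9.390 / 6.247×10⁻¹⁹ = 1.503×10¹⁹, i.e. 1.503×10¹⁹/6.022×10²³ = 2.496×10⁻⁵ mol.
Photons absorbed: 0.288 × 2.496×10⁻⁵ = 7.188×10⁻⁶ mol.
Product formed: 0.21 × 7.188×10⁻⁶ = 1.509×10⁻⁶ mol.
Rate: 1.509×10⁻⁶ / 5796 s = 2.60×10⁻¹⁰ mol s⁻¹.

2.60×10⁻¹⁰ mol s⁻¹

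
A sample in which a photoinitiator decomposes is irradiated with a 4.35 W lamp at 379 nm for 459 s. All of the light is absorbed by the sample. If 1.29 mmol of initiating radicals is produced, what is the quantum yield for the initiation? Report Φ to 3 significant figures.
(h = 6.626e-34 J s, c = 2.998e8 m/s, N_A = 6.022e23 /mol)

Product: 1.29 mmol = 0.00129 mol.
Photon energy at 379 nm: hc/λ = (6.626e-34)(2.998e8)/(379e-9) = 5.241e-19 J.
Energy delivered: (4.35 W)(459 s) = 1997 J.
Photons incident: 1997 / 5.241e-19 = 3.810e21, i.e. 3.810e21/6.022e23 = 0.006327 mol.
Φ = 0.00129 mol / 0.006327 mol photons = 0.204.

Φ = 0.204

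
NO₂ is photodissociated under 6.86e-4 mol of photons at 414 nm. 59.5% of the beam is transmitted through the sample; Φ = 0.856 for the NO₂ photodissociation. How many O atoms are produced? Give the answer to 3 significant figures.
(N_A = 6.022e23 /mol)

Fraction absorbed: 1 − 59.5/100 = 0.4050.
Photons absorbed: 0.4050 × 6.86e-4 = 2.778e-4 mol.
Product: Φ × n_abs = 0.856 × 2.778e-4 = 2.378e-4 mol.
As a count: 2.378e-4 × 6.022e23 = 1.43e20.

1.43e20 atoms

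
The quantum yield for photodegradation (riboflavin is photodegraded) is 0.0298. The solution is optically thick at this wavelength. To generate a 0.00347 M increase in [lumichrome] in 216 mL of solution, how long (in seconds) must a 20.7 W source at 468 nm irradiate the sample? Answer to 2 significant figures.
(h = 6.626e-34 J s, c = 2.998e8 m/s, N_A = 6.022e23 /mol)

t ≈ 310 s

Product: (0.00347 M)(0.216 L) = 7.495e-4 mol.
Photons that must be absorbed: 7.495e-4 / 0.0298 = 0.02515 mol.
Photon energy: hc/λ = 4.245e-19 J; per mole, 2.556e5 J mol⁻¹.
Energy required: 0.02515 × 2.556e5 = 6428 J.
Time: 6428 J / 20.7 W = 310 s.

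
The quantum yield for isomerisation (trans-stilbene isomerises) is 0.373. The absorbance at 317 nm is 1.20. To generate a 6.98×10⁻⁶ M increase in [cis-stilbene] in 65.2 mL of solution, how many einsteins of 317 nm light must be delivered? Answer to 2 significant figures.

Product: (6.98×10⁻⁶ M)(0.0652 L) = 4.551×10⁻⁷ mol.
Photons that must be absorbed: 4.551×10⁻⁷ / 0.373 = 1.220×10⁻⁶ mol.
Fraction absorbed: 1 − 10^(−1.20) = 0.9369.
Incident photons needed: 1.220×10⁻⁶ / 0.9369 = 1.302×10⁻⁶ mol.

1.3×10⁻⁶ einstein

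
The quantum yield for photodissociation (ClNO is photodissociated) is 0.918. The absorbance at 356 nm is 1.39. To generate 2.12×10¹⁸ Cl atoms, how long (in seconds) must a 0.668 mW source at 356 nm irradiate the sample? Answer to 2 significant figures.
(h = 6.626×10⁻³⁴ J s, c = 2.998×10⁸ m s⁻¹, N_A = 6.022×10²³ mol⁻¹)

t ≈ 2000 s

Product: 2.12×10¹⁸ / 6.022×10²³ = 3.520×10⁻⁶ mol.
Photons that must be absorbed: 3.520×10⁻⁶ / 0.918 = 3.834×10⁻⁶ mol.
Fraction absorbed: 1 − 10^(−1.39) = 0.9593.
Incident photons needed: 3.834×10⁻⁶ / 0.9593 = 3.997×10⁻⁶ mol.
Photon energy: hc/λ = 5.580×10⁻¹⁹ J; per mole, 3.360×10⁵ J mol⁻¹.
Energy required: 3.997×10⁻⁶ × 3.360×10⁵ = 1.343 J.
Time: 1.343 J / 0.000668 W = 2000 s.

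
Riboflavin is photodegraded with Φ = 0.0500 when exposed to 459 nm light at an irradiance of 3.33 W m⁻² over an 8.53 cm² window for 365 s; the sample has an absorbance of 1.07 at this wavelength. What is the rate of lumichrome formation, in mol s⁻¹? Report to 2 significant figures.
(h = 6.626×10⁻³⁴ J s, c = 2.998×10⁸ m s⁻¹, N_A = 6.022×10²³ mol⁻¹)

Photon energy at 459 nm: hc/λ = (6.626×10⁻³⁴)(2.998×10⁸)/(459×10⁻⁹) = 4.328×10⁻¹⁹ J.
Energy delivered: (3.33 W m⁻²)(8.53×10⁻⁴ m²)(365 s) = 1.037 J.
Photons incident: 1.037 / 4.328×10⁻¹⁹ = 2.396×10¹⁸, i.e. 2.396×10¹⁸/6.022×10²³ = 3.979×10⁻⁶ mol.
Fraction absorbed: 1 − 10^(−1.07) = 0.9149.
Photons absorbed: 0.9149 × 3.979×10⁻⁶ = 3.640×10⁻⁶ mol.
Product formed: 0.0500 × 3.640×10⁻⁶ = 1.820×10⁻⁷ mol.
Rate: 1.820×10⁻⁷ / 365 s = 5.0×10⁻¹⁰ mol s⁻¹.

5.0×10⁻¹⁰ mol s⁻¹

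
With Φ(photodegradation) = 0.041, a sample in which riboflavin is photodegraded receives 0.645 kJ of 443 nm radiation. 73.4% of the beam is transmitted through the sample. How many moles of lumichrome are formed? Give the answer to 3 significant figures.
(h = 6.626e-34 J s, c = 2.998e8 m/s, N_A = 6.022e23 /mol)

2.60e-5 mol

Photon energy at 443 nm: hc/λ = (6.626e-34)(2.998e8)/(443e-9) = 4.484e-19 J.
Incident energy: 0.645 kJ = 645 J.
Photons incident: 645 / 4.484e-19 = 1.438e21, i.e. 1.438e21/6.022e23 = 0.002388 mol.
Fraction absorbed: 1 − 73.4/100 = 0.2660.
Photons absorbed: 0.2660 × 0.002388 = 6.352e-4 mol.
Product: Φ × n_abs = 0.041 × 6.352e-4 = 2.604e-5 mol.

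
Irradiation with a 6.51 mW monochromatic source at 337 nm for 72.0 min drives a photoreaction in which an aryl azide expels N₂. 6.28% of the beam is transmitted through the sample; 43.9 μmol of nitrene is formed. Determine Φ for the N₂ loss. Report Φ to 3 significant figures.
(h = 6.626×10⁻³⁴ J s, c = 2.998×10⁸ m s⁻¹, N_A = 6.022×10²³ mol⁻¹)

Φ = 0.591

Product: 43.9 μmol = 4.39×10⁻⁵ mol.
Photon energy at 337 nm: hc/λ = (6.626×10⁻³⁴)(2.998×10⁸)/(337×10⁻⁹) = 5.895×10⁻¹⁹ J.
Energy delivered: (6.51 mW)(4320 s) = 28.12 J.
Photons incident: 28.12 / 5.895×10⁻¹⁹ = 4.770×10¹⁹, i.e. 4.770×10¹⁹/6.022×10²³ = 7.921×10⁻⁵ mol.
Fraction absorbed: 1 − 6.28/100 = 0.9372.
Photons absorbed: 0.9372 × 7.921×10⁻⁵ = 7.424×10⁻⁵ mol.
Φ = 4.39×10⁻⁵ mol / 7.424×10⁻⁵ mol photons = 0.591.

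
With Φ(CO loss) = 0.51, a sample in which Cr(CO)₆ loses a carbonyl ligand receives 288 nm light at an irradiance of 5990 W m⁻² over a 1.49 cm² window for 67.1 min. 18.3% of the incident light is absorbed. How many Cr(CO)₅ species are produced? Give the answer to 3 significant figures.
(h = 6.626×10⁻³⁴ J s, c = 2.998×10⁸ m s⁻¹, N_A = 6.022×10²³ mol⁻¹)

4.86×10²⁰ species

Photon energy at 288 nm: hc/λ = (6.626×10⁻³⁴)(2.998×10⁸)/(288×10⁻⁹) = 6.897×10⁻¹⁹ J.
Energy delivered: (5990 W m⁻²)(1.49×10⁻⁴ m²)(4026 s) = 3593 J.
Photons incident: 3593 / 6.897×10⁻¹⁹ = 5.210×10²¹, i.e. 5.210×10²¹/6.022×10²³ = 0.008652 mol.
Photons absorbed: 0.183 × 0.008652 = 0.001583 mol.
Product: Φ × n_abs = 0.51 × 0.001583 = 8.073×10⁻⁴ mol.
As a count: 8.073×10⁻⁴ × 6.022×10²³ = 4.86×10²⁰.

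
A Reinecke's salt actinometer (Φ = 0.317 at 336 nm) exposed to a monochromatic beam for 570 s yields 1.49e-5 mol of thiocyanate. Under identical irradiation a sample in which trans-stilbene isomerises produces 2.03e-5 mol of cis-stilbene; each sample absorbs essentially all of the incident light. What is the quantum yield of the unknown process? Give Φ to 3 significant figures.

Photons absorbed by the actinometer: 1.49e-5 / 0.317 = 4.700e-5 mol.
Φ(unknown) = 2.03e-5 / 4.700e-5 = 0.432.

Φ = 0.432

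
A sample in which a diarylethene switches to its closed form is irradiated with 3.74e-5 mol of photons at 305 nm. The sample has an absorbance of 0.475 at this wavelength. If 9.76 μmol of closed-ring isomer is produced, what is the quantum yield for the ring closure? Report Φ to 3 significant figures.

Φ = 0.392

Product: 9.76 μmol = 9.76e-6 mol.
Fraction absorbed: 1 − 10^(−0.475) = 0.6650.
Photons absorbed: 0.6650 × 3.74e-5 = 2.487e-5 mol.
Φ = 9.76e-6 mol / 2.487e-5 mol photons = 0.392.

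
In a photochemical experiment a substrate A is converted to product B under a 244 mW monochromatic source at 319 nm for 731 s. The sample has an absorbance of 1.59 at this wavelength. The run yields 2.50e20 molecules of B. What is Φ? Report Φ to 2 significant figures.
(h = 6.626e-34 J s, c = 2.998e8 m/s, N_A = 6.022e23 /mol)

Product: 2.50e20 / 6.022e23 = 4.151e-4 mol.
Photon energy at 319 nm: hc/λ = (6.626e-34)(2.998e8)/(319e-9) = 6.227e-19 J.
Energy delivered: (244 mW)(731 s) = 178.4 J.
Photons incident: 178.4 / 6.227e-19 = 2.865e20, i.e. 2.865e20/6.022e23 = 4.758e-4 mol.
Fraction absorbed: 1 − 10^(−1.59) = 0.9743.
Photons absorbed: 0.9743 × 4.758e-4 = 4.636e-4 mol.
Φ = 4.151e-4 mol / 4.636e-4 mol photons = 0.90.

Φ = 0.90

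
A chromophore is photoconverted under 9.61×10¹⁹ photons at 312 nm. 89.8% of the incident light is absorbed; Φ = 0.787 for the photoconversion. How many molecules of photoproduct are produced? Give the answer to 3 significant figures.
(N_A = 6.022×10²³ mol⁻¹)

Moles of photons: 9.61×10¹⁹ / 6.022×10²³ = 1.596×10⁻⁴ mol.
Photons absorbed: 0.898 × 1.596×10⁻⁴ = 1.433×10⁻⁴ mol.
Product: Φ × n_abs = 0.787 × 1.433×10⁻⁴ = 1.128×10⁻⁴ mol.
As a count: 1.128×10⁻⁴ × 6.022×10²³ = 6.79×10¹⁹.

6.79×10¹⁹ molecules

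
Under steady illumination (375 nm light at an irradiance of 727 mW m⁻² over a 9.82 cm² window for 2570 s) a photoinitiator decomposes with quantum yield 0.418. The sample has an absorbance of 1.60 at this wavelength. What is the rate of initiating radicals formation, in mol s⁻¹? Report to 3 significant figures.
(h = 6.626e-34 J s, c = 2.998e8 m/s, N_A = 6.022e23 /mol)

Photon energy at 375 nm: hc/λ = (6.626e-34)(2.998e8)/(375e-9) = 5.297e-19 J.
Energy delivered: (727 mW m⁻²)(9.82e-4 m²)(2570 s) = 1.835 J.
Photons incident: 1.835 / 5.297e-19 = 3.464e18, i.e. 3.464e18/6.022e23 = 5.752e-6 mol.
Fraction absorbed: 1 − 10^(−1.60) = 0.9749.
Photons absorbed: 0.9749 × 5.752e-6 = 5.608e-6 mol.
Product formed: 0.418 × 5.608e-6 = 2.344e-6 mol.
Rate: 2.344e-6 / 2570 s = 9.12e-10 mol s⁻¹.

9.12e-10 mol s⁻¹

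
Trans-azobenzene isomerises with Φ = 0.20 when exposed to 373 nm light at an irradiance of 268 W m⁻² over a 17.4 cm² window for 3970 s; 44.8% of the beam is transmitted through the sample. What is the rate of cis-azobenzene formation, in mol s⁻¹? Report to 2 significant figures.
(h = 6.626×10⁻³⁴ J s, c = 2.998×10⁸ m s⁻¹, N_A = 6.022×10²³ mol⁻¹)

Photon energy at 373 nm: hc/λ = (6.626×10⁻³⁴)(2.998×10⁸)/(373×10⁻⁹) = 5.326×10⁻¹⁹ J.
Energy delivered: (268 W m⁻²)(17.4×10⁻⁴ m²)(3970 s) = 1851 J.
Photons incident: 1851 / 5.326×10⁻¹⁹ = 3.475×10²¹, i.e. 3.475×10²¹/6.022×10²³ = 0.005771 mol.
Fraction absorbed: 1 − 44.8/100 = 0.5520.
Photons absorbed: 0.5520 × 0.005771 = 0.003186 mol.
Product formed: 0.20 × 0.003186 = 6.372×10⁻⁴ mol.
Rate: 6.372×10⁻⁴ / 3970 s = 1.6×10⁻⁷ mol s⁻¹.

1.6×10⁻⁷ mol s⁻¹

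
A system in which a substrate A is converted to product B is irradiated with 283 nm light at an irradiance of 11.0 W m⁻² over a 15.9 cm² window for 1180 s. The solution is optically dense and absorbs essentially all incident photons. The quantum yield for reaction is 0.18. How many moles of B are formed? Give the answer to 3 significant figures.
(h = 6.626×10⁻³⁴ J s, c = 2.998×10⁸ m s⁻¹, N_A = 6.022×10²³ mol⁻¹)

Photon energy at 283 nm: hc/λ = (6.626×10⁻³⁴)(2.998×10⁸)/(283×10⁻⁹) = 7.019×10⁻¹⁹ J.
Energy delivered: (11.0 W m⁻²)(15.9×10⁻⁴ m²)(1180 s) = 20.64 J.
Photons incident: 20.64 / 7.019×10⁻¹⁹ = 2.941×10¹⁹, i.e. 2.941×10¹⁹/6.022×10²³ = 4.884×10⁻⁵ mol.
Product: Φ × n_abs = 0.18 × 4.884×10⁻⁵ = 8.791×10⁻⁶ mol.

8.79×10⁻⁶ mol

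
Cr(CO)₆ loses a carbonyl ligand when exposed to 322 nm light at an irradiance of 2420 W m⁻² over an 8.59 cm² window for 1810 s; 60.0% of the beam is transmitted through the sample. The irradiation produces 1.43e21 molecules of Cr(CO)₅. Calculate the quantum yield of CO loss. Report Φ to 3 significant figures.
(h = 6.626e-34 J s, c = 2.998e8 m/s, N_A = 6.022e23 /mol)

Φ = 0.586

Product: 1.43e21 / 6.022e23 = 0.002375 mol.
Photon energy at 322 nm: hc/λ = (6.626e-34)(2.998e8)/(322e-9) = 6.169e-19 J.
Energy delivered: (2420 W m⁻²)(8.59e-4 m²)(1810 s) = 3763 J.
Photons incident: 3763 / 6.169e-19 = 6.100e21, i.e. 6.100e21/6.022e23 = 0.01013 mol.
Fraction absorbed: 1 − 60.0/100 = 0.4000.
Photons absorbed: 0.4000 × 0.01013 = 0.004052 mol.
Φ = 0.002375 mol / 0.004052 mol photons = 0.586.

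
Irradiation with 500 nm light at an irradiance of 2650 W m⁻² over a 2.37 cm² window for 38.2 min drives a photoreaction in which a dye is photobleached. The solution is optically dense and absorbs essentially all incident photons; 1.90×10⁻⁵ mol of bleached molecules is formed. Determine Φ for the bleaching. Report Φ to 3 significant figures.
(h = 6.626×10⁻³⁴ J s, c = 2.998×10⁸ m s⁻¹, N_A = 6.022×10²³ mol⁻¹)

Photon energy at 500 nm: hc/λ = (6.626×10⁻³⁴)(2.998×10⁸)/(500×10⁻⁹) = 3.973×10⁻¹⁹ J.
Energy delivered: (2650 W m⁻²)(2.37×10⁻⁴ m²)(2292 s) = 1439 J.
Photons incident: 1439 / 3.973×10⁻¹⁹ = 3.622×10²¹, i.e. 3.622×10²¹/6.022×10²³ = 0.006015 mol.
Φ = 1.90×10⁻⁵ mol / 0.006015 mol photons = 0.00316.

Φ = 0.00316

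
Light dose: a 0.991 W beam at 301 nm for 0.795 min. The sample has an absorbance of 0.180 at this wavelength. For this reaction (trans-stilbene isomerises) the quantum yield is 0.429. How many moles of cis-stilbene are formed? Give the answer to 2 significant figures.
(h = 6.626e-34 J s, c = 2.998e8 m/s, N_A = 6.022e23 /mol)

1.7e-5 mol

Photon energy at 301 nm: hc/λ = (6.626e-34)(2.998e8)/(301e-9) = 6.600e-19 J.
Energy delivered: (0.991 W)(47.7 s) = 47.27 J.
Photons incident: 47.27 / 6.600e-19 = 7.162e19, i.e. 7.162e19/6.022e23 = 1.189e-4 mol.
Fraction absorbed: 1 − 10^(−0.180) = 0.3393.
Photons absorbed: 0.3393 × 1.189e-4 = 4.034e-5 mol.
Product: Φ × n_abs = 0.429 × 4.034e-5 = 1.731e-5 mol.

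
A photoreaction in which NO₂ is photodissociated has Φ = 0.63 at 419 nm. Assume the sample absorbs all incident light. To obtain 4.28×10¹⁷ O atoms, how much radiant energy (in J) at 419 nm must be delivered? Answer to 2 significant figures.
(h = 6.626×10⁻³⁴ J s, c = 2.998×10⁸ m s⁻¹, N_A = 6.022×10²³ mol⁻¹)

0.32 J

Product: 4.28×10¹⁷ / 6.022×10²³ = 7.107×10⁻⁷ mol.
Photons that must be absorbed: 7.107×10⁻⁷ / 0.63 = 1.128×10⁻⁶ mol.
Photon energy: hc/λ = 4.741×10⁻¹⁹ J; per mole, 2.855×10⁵ J mol⁻¹.
Energy required: 1.128×10⁻⁶ × 2.855×10⁵ = 0.32 J.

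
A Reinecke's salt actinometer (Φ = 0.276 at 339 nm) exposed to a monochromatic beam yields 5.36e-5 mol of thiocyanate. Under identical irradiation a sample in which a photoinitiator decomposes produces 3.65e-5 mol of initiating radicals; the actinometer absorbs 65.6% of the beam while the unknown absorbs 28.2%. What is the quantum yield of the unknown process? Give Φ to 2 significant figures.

Photons absorbed by the actinometer: 5.36e-5 / 0.276 = 1.942e-4 mol.
Incident flux: 1.942e-4 / 0.656 = 2.960e-4 einstein.
Absorbed by unknown: 0.282 × 2.960e-4 = 8.347e-5 mol.
Φ(unknown) = 3.65e-5 / 8.347e-5 = 0.44.

Φ = 0.44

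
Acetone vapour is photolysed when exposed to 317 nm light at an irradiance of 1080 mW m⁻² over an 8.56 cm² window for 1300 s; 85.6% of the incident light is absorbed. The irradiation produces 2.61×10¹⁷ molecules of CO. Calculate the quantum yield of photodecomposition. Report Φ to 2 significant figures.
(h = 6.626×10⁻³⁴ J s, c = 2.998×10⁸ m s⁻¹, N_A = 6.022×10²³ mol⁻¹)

Product: 2.61×10¹⁷ / 6.022×10²³ = 4.334×10⁻⁷ mol.
Photon energy at 317 nm: hc/λ = (6.626×10⁻³⁴)(2.998×10⁸)/(317×10⁻⁹) = 6.266×10⁻¹⁹ J.
Energy delivered: (1080 mW m⁻²)(8.56×10⁻⁴ m²)(1300 s) = 1.202 J.
Photons incident: 1.202 / 6.266×10⁻¹⁹ = 1.918×10¹⁸, i.e. 1.918×10¹⁸/6.022×10²³ = 3.185×10⁻⁶ mol.
Photons absorbed: 0.856 × 3.185×10⁻⁶ = 2.726×10⁻⁶ mol.
Φ = 4.334×10⁻⁷ mol / 2.726×10⁻⁶ mol photons = 0.16.

Φ = 0.16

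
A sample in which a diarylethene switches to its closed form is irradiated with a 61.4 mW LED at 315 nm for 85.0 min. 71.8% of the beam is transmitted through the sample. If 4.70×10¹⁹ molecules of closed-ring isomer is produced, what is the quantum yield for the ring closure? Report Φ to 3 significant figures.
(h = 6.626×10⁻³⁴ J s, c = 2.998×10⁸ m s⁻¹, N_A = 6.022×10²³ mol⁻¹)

Product: 4.70×10¹⁹ / 6.022×10²³ = 7.805×10⁻⁵ mol.
Photon energy at 315 nm: hc/λ = (6.626×10⁻³⁴)(2.998×10⁸)/(315×10⁻⁹) = 6.306×10⁻¹⁹ J.
Energy delivered: (61.4 mW)(5100 s) = 313.1 J.
Photons incident: 313.1 / 6.306×10⁻¹⁹ = 4.965×10²⁰, i.e. 4.965×10²⁰/6.022×10²³ = 8.245×10⁻⁴ mol.
Fraction absorbed: 1 − 71.8/100 = 0.2820.
Photons absorbed: 0.2820 × 8.245×10⁻⁴ = 2.325×10⁻⁴ mol.
Φ = 7.805×10⁻⁵ mol / 2.325×10⁻⁴ mol photons = 0.336.

Φ = 0.336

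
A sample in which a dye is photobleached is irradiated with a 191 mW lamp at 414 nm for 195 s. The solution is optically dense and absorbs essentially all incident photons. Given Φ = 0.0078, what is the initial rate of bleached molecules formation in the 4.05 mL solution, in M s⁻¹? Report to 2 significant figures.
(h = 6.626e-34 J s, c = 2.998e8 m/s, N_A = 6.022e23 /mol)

Photon energy at 414 nm: hc/λ = (6.626e-34)(2.998e8)/(414e-9) = 4.798e-19 J.
Energy delivered: (191 mW)(195 s) = 37.25 J.
Photons incident: 37.25 / 4.798e-19 = 7.764e19, i.e. 7.764e19/6.022e23 = 1.289e-4 mol.
Product formed: 0.0078 × 1.289e-4 = 1.005e-6 mol.
Rate: 1.005e-6 mol / (195 s × 0.00405 L) = 1.3e-6 M s⁻¹.

1.3e-6 M s⁻¹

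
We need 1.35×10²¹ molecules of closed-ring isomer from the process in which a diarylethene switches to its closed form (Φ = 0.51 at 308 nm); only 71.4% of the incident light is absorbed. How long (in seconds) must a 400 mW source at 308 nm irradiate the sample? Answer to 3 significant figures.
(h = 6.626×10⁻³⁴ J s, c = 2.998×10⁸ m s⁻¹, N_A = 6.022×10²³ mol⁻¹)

Product: 1.35×10²¹ / 6.022×10²³ = 0.002242 mol.
Photons that must be absorbed: 0.002242 / 0.51 = 0.004396 mol.
Incident photons needed: 0.004396 / 0.714 = 0.006157 mol.
Photon energy: hc/λ = 6.450×10⁻¹⁹ J; per mole, 3.884×10⁵ J mol⁻¹.
Energy required: 0.006157 × 3.884×10⁵ = 2391 J.
Time: 2391 J / 0.4 W = 5980 s.

t ≈ 5980 s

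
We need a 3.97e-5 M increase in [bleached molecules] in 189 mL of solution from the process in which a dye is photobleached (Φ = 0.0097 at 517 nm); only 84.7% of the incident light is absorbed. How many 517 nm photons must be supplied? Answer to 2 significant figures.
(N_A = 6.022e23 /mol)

Product: (3.97e-5 M)(0.189 L) = 7.503e-6 mol.
Photons that must be absorbed: 7.503e-6 / 0.0097 = 7.735e-4 mol.
Incident photons needed: 7.735e-4 / 0.847 = 9.132e-4 mol.
Photon count: 9.132e-4 × 6.022e23 = 5.5e20.

5.5e20 photons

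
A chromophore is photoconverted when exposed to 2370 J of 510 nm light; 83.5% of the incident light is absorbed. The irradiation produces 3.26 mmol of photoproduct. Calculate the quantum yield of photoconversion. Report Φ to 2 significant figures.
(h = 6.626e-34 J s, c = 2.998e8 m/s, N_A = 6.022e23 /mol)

Φ = 0.39

Product: 3.26 mmol = 0.00326 mol.
Photon energy at 510 nm: hc/λ = (6.626e-34)(2.998e8)/(510e-9) = 3.895e-19 J.
Photons incident: 2370 / 3.895e-19 = 6.085e21, i.e. 6.085e21/6.022e23 = 0.01010 mol.
Photons absorbed: 0.835 × 0.01010 = 0.008434 mol.
Φ = 0.00326 mol / 0.008434 mol photons = 0.39.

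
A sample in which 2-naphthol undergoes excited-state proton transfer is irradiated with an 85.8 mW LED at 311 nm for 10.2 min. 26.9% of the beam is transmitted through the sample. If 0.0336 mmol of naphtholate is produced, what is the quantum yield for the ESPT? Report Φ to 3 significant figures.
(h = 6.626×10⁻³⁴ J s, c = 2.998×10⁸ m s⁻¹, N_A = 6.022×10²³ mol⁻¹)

Φ = 0.337

Product: 0.0336 mmol = 3.36×10⁻⁵ mol.
Photon energy at 311 nm: hc/λ = (6.626×10⁻³⁴)(2.998×10⁸)/(311×10⁻⁹) = 6.387×10⁻¹⁹ J.
Energy delivered: (85.8 mW)(612 s) = 52.51 J.
Photons incident: 52.51 / 6.387×10⁻¹⁹ = 8.221×10¹⁹, i.e. 8.221×10¹⁹/6.022×10²³ = 1.365×10⁻⁴ mol.
Fraction absorbed: 1 − 26.9/100 = 0.7310.
Photons absorbed: 0.7310 × 1.365×10⁻⁴ = 9.978×10⁻⁵ mol.
Φ = 3.36×10⁻⁵ mol / 9.978×10⁻⁵ mol photons = 0.337.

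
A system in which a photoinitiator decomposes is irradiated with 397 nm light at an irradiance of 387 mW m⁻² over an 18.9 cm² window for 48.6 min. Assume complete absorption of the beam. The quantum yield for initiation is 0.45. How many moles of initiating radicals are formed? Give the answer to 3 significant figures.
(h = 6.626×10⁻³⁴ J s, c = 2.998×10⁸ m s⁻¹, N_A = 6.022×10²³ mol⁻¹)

Photon energy at 397 nm: hc/λ = (6.626×10⁻³⁴)(2.998×10⁸)/(397×10⁻⁹) = 5.004×10⁻¹⁹ J.
Energy delivered: (387 mW m⁻²)(18.9×10⁻⁴ m²)(2916 s) = 2.133 J.
Photons incident: 2.133 / 5.004×10⁻¹⁹ = 4.263×10¹⁸, i.e. 4.263×10¹⁸/6.022×10²³ = 7.079×10⁻⁶ mol.
Product: Φ × n_abs = 0.45 × 7.079×10⁻⁶ = 3.186×10⁻⁶ mol.

3.19×10⁻⁶ mol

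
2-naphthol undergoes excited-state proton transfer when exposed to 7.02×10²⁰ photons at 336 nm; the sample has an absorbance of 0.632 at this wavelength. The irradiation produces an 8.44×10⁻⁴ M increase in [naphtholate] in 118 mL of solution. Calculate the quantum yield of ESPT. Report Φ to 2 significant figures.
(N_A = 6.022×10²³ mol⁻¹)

Φ = 0.11

Product: (8.44×10⁻⁴ M)(0.118 L) = 9.959×10⁻⁵ mol.
Moles of photons: 7.02×10²⁰ / 6.022×10²³ = 0.001166 mol.
Fraction absorbed: 1 − 10^(−0.632) = 0.7667.
Photons absorbed: 0.7667 × 0.001166 = 8.940×10⁻⁴ mol.
Φ = 9.959×10⁻⁵ mol / 8.940×10⁻⁴ mol photons = 0.11.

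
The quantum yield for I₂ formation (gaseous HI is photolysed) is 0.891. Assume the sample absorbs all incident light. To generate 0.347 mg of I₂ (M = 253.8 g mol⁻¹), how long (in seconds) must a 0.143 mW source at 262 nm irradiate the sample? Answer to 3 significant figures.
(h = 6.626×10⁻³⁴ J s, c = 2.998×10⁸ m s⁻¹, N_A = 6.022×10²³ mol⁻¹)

t ≈ 4900 s

Product: 0.347 mg / 253.8 g mol⁻¹ = 1.367×10⁻⁶ mol.
Photons that must be absorbed: 1.367×10⁻⁶ / 0.891 = 1.534×10⁻⁶ mol.
Photon energy: hc/λ = 7.582×10⁻¹⁹ J; per mole, 4.566×10⁵ J mol⁻¹.
Energy required: 1.534×10⁻⁶ × 4.566×10⁵ = 0.7004 J.
Time: 0.7004 J / 0.000143 W = 4900 s.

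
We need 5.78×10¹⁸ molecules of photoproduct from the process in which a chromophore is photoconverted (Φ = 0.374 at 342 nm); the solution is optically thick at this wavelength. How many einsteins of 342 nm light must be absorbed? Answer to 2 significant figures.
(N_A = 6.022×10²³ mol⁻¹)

2.6×10⁻⁵ einstein

Product: 5.78×10¹⁸ / 6.022×10²³ = 9.598×10⁻⁶ mol.
Photons that must be absorbed: 9.598×10⁻⁶ / 0.374 = 2.566×10⁻⁵ mol.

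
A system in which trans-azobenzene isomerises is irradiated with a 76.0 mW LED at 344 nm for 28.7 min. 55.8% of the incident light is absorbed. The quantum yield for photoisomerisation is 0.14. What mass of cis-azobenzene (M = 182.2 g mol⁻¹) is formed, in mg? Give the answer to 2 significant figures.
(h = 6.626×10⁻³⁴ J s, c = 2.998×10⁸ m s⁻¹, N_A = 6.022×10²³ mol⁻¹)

5.4 mg

Photon energy at 344 nm: hc/λ = (6.626×10⁻³⁴)(2.998×10⁸)/(344×10⁻⁹) = 5.775×10⁻¹⁹ J.
Energy delivered: (76.0 mW)(1722 s) = 130.9 J.
Photons incident: 130.9 / 5.775×10⁻¹⁹ = 2.267×10²⁰, i.e. 2.267×10²⁰/6.022×10²³ = 3.765×10⁻⁴ mol.
Photons absorbed: 0.558 × 3.765×10⁻⁴ = 2.101×10⁻⁴ mol.
Product: Φ × n_abs = 0.14 × 2.101×10⁻⁴ = 2.941×10⁻⁵ mol.
Mass: 2.941×10⁻⁵ × 182.2 = 0.005359 g = 5.4 mg.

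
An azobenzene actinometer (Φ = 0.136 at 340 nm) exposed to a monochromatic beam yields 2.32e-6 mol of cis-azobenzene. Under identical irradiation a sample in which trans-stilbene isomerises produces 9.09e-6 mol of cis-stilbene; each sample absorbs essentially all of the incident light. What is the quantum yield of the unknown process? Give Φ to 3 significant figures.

Φ = 0.533

Photons absorbed by the actinometer: 2.32e-6 / 0.136 = 1.706e-5 mol.
Φ(unknown) = 9.09e-6 / 1.706e-5 = 0.533.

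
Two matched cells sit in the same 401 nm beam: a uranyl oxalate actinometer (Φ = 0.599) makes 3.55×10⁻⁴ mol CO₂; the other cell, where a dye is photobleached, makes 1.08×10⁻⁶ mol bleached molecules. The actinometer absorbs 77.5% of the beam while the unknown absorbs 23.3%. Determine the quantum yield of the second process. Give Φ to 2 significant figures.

Photons absorbed by the actinometer: 3.55×10⁻⁴ / 0.599 = 5.927×10⁻⁴ mol.
Incident flux: 5.927×10⁻⁴ / 0.775 = 7.648×10⁻⁴ einstein.
Absorbed by unknown: 0.233 × 7.648×10⁻⁴ = 1.782×10⁻⁴ mol.
Φ(unknown) = 1.08×10⁻⁶ / 1.782×10⁻⁴ = 0.0061.

Φ = 0.0061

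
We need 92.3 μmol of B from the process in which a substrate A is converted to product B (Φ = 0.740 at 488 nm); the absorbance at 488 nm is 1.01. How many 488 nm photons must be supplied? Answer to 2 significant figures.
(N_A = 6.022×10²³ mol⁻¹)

Product: 92.3 μmol = 9.23×10⁻⁵ mol.
Photons that must be absorbed: 9.23×10⁻⁵ / 0.740 = 1.247×10⁻⁴ mol.
Fraction absorbed: 1 − 10^(−1.01) = 0.9023.
Incident photons needed: 1.247×10⁻⁴ / 0.9023 = 1.382×10⁻⁴ mol.
Photon count: 1.382×10⁻⁴ × 6.022×10²³ = 8.3×10¹⁹.

8.3×10¹⁹ photons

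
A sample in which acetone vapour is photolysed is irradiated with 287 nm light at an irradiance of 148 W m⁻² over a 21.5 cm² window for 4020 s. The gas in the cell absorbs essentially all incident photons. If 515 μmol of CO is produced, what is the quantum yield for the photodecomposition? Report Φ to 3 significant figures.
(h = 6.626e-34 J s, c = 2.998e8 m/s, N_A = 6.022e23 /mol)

Φ = 0.168

Product: 515 μmol = 5.15e-4 mol.
Photon energy at 287 nm: hc/λ = (6.626e-34)(2.998e8)/(287e-9) = 6.922e-19 J.
Energy delivered: (148 W m⁻²)(21.5e-4 m²)(4020 s) = 1279 J.
Photons incident: 1279 / 6.922e-19 = 1.848e21, i.e. 1.848e21/6.022e23 = 0.003069 mol.
Φ = 5.15e-4 mol / 0.003069 mol photons = 0.168.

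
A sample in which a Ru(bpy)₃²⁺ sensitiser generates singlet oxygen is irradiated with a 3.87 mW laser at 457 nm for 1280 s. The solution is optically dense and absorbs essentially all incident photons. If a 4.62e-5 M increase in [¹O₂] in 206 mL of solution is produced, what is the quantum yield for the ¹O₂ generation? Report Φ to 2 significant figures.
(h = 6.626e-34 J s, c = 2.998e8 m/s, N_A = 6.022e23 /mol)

Φ = 0.50

Product: (4.62e-5 M)(0.206 L) = 9.517e-6 mol.
Photon energy at 457 nm: hc/λ = (6.626e-34)(2.998e8)/(457e-9) = 4.347e-19 J.
Energy delivered: (3.87 mW)(1280 s) = 4.954 J.
Photons incident: 4.954 / 4.347e-19 = 1.140e19, i.e. 1.140e19/6.022e23 = 1.893e-5 mol.
Φ = 9.517e-6 mol / 1.893e-5 mol photons = 0.50.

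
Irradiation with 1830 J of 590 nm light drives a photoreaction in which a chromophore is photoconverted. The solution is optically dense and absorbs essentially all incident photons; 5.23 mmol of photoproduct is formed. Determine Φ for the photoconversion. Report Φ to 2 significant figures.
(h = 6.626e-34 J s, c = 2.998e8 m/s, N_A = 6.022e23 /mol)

Φ = 0.58

Product: 5.23 mmol = 0.00523 mol.
Photon energy at 590 nm: hc/λ = (6.626e-34)(2.998e8)/(590e-9) = 3.367e-19 J.
Photons incident: 1830 / 3.367e-19 = 5.435e21, i.e. 5.435e21/6.022e23 = 0.009025 mol.
Φ = 0.00523 mol / 0.009025 mol photons = 0.58.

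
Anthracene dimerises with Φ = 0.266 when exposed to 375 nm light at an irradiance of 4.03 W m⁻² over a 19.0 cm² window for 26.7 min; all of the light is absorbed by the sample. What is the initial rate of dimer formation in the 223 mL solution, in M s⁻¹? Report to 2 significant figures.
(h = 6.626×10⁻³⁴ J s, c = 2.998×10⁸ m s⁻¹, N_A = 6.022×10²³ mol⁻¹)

2.9×10⁻⁸ M s⁻¹

Photon energy at 375 nm: hc/λ = (6.626×10⁻³⁴)(2.998×10⁸)/(375×10⁻⁹) = 5.297×10⁻¹⁹ J.
Energy delivered: (4.03 W m⁻²)(19.0×10⁻⁴ m²)(1602 s) = 12.27 J.
Photons incident: 12.27 / 5.297×10⁻¹⁹ = 2.316×10¹⁹, i.e. 2.316×10¹⁹/6.022×10²³ = 3.846×10⁻⁵ mol.
Product formed: 0.266 × 3.846×10⁻⁵ = 1.023×10⁻⁵ mol.
Rate: 1.023×10⁻⁵ mol / (1602 s × 0.223 L) = 2.9×10⁻⁸ M s⁻¹.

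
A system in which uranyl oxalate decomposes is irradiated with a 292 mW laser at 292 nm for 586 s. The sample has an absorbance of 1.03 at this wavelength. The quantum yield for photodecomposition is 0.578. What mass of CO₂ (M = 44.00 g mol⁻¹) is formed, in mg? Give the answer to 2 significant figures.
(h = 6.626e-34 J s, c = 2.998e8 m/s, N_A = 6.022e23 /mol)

Photon energy at 292 nm: hc/λ = (6.626e-34)(2.998e8)/(292e-9) = 6.803e-19 J.
Energy delivered: (292 mW)(586 s) = 171.1 J.
Photons incident: 171.1 / 6.803e-19 = 2.515e20, i.e. 2.515e20/6.022e23 = 4.176e-4 mol.
Fraction absorbed: 1 − 10^(−1.03) = 0.9067.
Photons absorbed: 0.9067 × 4.176e-4 = 3.786e-4 mol.
Product: Φ × n_abs = 0.578 × 3.786e-4 = 2.188e-4 mol.
Mass: 2.188e-4 × 44.00 = 0.009627 g = 9.6 mg.

9.6 mg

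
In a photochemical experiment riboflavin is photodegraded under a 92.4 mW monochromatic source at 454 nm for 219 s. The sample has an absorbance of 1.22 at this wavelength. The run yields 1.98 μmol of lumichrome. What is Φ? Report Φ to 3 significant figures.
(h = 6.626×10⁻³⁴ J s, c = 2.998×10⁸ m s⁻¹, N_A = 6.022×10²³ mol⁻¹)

Φ = 0.0274

Product: 1.98 μmol = 1.98×10⁻⁶ mol.
Photon energy at 454 nm: hc/λ = (6.626×10⁻³⁴)(2.998×10⁸)/(454×10⁻⁹) = 4.375×10⁻¹⁹ J.
Energy delivered: (92.4 mW)(219 s) = 20.24 J.
Photons incident: 20.24 / 4.375×10⁻¹⁹ = 4.626×10¹⁹, i.e. 4.626×10¹⁹/6.022×10²³ = 7.682×10⁻⁵ mol.
Fraction absorbed: 1 − 10^(−1.22) = 0.9397.
Photons absorbed: 0.9397 × 7.682×10⁻⁵ = 7.219×10⁻⁵ mol.
Φ = 1.98×10⁻⁶ mol / 7.219×10⁻⁵ mol photons = 0.0274.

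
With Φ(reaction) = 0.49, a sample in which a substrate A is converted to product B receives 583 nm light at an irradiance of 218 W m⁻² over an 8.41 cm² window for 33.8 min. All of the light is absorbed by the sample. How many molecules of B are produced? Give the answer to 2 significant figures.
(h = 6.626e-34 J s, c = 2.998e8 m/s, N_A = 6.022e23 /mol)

5.3e20 molecules

Photon energy at 583 nm: hc/λ = (6.626e-34)(2.998e8)/(583e-9) = 3.407e-19 J.
Energy delivered: (218 W m⁻²)(8.41e-4 m²)(2028 s) = 371.8 J.
Photons incident: 371.8 / 3.407e-19 = 1.091e21, i.e. 1.091e21/6.022e23 = 0.001812 mol.
Product: Φ × n_abs = 0.49 × 0.001812 = 8.879e-4 mol.
As a count: 8.879e-4 × 6.022e23 = 5.3e20.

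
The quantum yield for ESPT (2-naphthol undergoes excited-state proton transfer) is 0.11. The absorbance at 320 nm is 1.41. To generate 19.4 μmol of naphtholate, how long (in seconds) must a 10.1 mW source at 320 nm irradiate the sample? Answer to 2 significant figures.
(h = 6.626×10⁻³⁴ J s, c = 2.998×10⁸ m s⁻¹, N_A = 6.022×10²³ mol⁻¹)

t ≈ 6800 s

Product: 19.4 μmol = 1.94×10⁻⁵ mol.
Photons that must be absorbed: 1.94×10⁻⁵ / 0.11 = 1.764×10⁻⁴ mol.
Fraction absorbed: 1 − 10^(−1.41) = 0.9611.
Incident photons needed: 1.764×10⁻⁴ / 0.9611 = 1.835×10⁻⁴ mol.
Photon energy: hc/λ = 6.208×10⁻¹⁹ J; per mole, 3.738×10⁵ J mol⁻¹.
Energy required: 1.835×10⁻⁴ × 3.738×10⁵ = 68.59 J.
Time: 68.59 J / 0.0101 W = 6800 s.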